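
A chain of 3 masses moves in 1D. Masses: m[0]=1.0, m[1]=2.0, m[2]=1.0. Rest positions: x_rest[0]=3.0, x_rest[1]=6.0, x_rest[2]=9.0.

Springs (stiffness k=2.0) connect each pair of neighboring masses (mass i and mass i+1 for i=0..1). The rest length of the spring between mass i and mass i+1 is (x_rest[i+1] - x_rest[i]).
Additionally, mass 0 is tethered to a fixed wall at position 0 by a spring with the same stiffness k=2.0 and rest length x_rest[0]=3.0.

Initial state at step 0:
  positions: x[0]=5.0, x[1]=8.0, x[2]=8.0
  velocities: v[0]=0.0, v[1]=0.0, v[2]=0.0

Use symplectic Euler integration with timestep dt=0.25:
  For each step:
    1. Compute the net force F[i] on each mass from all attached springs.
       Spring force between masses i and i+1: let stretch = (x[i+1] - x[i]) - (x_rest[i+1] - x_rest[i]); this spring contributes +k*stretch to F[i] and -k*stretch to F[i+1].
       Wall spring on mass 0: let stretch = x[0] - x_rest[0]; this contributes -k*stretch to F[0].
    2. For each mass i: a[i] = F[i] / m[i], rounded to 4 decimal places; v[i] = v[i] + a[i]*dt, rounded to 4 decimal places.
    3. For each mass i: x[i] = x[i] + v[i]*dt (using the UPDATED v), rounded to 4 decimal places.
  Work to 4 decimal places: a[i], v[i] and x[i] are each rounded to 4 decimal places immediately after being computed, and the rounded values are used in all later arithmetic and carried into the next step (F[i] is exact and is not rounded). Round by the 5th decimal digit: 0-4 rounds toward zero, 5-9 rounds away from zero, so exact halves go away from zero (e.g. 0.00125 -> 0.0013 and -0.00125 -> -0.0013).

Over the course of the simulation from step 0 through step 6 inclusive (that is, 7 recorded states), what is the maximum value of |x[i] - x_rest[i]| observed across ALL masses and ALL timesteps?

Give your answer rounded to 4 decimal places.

Answer: 2.9201

Derivation:
Step 0: x=[5.0000 8.0000 8.0000] v=[0.0000 0.0000 0.0000]
Step 1: x=[4.7500 7.8125 8.3750] v=[-1.0000 -0.7500 1.5000]
Step 2: x=[4.2891 7.4688 9.0547] v=[-1.8438 -1.3750 2.7188]
Step 3: x=[3.6895 7.0254 9.9112] v=[-2.3985 -1.7735 3.4259]
Step 4: x=[3.0457 6.5539 10.7820] v=[-2.5753 -1.8860 3.4830]
Step 5: x=[2.4597 6.1274 11.4993] v=[-2.3441 -1.7060 2.8690]
Step 6: x=[2.0247 5.8074 11.9201] v=[-1.7401 -1.2800 1.6831]
Max displacement = 2.9201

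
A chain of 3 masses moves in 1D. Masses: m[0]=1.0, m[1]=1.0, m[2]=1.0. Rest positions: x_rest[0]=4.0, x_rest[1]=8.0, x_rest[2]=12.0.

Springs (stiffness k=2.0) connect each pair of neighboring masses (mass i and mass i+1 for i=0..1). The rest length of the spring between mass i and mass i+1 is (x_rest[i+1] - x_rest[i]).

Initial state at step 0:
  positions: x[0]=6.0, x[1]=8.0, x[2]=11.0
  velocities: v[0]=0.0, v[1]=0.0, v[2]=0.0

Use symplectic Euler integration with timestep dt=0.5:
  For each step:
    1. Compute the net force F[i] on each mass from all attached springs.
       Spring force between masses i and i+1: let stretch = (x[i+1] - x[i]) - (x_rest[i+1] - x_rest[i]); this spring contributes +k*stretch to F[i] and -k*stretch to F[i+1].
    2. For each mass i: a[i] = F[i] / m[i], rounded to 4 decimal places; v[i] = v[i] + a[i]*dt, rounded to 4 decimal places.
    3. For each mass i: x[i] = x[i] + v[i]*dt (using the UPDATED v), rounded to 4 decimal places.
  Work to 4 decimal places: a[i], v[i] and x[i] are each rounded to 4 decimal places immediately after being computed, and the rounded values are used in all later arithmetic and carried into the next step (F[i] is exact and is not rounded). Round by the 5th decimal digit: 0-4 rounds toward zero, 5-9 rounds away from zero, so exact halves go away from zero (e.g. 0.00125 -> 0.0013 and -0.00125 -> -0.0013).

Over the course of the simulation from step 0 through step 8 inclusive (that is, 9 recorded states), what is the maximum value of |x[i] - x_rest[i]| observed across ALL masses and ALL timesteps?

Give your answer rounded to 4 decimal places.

Step 0: x=[6.0000 8.0000 11.0000] v=[0.0000 0.0000 0.0000]
Step 1: x=[5.0000 8.5000 11.5000] v=[-2.0000 1.0000 1.0000]
Step 2: x=[3.7500 8.7500 12.5000] v=[-2.5000 0.5000 2.0000]
Step 3: x=[3.0000 8.3750 13.6250] v=[-1.5000 -0.7500 2.2500]
Step 4: x=[2.9375 7.9375 14.1250] v=[-0.1250 -0.8750 1.0000]
Step 5: x=[3.3750 8.0938 13.5313] v=[0.8750 0.3125 -1.1875]
Step 6: x=[4.1719 8.6094 12.2188] v=[1.5938 1.0312 -2.6250]
Step 7: x=[5.1876 8.7110 11.1016] v=[2.0313 0.2031 -2.2344]
Step 8: x=[5.9650 8.2462 10.7891] v=[1.5547 -0.9297 -0.6250]
Max displacement = 2.1250

Answer: 2.1250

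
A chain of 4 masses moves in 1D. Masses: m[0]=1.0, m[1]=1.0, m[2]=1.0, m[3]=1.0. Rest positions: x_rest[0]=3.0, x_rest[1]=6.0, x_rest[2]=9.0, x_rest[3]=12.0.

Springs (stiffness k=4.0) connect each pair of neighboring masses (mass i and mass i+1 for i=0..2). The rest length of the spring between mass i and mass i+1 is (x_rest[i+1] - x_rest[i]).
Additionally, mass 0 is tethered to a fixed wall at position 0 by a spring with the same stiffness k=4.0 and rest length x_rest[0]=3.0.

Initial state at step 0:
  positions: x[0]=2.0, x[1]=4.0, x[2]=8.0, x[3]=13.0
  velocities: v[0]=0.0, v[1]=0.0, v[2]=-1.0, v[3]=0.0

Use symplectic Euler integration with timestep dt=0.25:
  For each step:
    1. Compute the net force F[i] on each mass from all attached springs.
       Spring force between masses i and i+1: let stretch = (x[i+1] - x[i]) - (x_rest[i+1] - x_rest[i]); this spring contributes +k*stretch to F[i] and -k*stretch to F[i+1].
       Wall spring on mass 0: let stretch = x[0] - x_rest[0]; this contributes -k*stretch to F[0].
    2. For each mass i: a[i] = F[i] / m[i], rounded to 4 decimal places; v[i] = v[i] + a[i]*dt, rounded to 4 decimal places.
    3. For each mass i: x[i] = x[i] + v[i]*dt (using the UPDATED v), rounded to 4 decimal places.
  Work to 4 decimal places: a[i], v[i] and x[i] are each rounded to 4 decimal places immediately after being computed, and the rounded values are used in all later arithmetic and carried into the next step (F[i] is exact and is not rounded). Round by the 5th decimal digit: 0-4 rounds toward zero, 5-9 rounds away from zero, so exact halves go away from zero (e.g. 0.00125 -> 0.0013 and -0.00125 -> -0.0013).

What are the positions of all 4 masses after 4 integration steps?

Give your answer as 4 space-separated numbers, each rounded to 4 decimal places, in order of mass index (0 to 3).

Step 0: x=[2.0000 4.0000 8.0000 13.0000] v=[0.0000 0.0000 -1.0000 0.0000]
Step 1: x=[2.0000 4.5000 8.0000 12.5000] v=[0.0000 2.0000 0.0000 -2.0000]
Step 2: x=[2.1250 5.2500 8.2500 11.6250] v=[0.5000 3.0000 1.0000 -3.5000]
Step 3: x=[2.5000 5.9688 8.5938 10.6563] v=[1.5000 2.8750 1.3750 -3.8750]
Step 4: x=[3.1172 6.4766 8.7969 9.9219] v=[2.4688 2.0312 0.8125 -2.9375]

Answer: 3.1172 6.4766 8.7969 9.9219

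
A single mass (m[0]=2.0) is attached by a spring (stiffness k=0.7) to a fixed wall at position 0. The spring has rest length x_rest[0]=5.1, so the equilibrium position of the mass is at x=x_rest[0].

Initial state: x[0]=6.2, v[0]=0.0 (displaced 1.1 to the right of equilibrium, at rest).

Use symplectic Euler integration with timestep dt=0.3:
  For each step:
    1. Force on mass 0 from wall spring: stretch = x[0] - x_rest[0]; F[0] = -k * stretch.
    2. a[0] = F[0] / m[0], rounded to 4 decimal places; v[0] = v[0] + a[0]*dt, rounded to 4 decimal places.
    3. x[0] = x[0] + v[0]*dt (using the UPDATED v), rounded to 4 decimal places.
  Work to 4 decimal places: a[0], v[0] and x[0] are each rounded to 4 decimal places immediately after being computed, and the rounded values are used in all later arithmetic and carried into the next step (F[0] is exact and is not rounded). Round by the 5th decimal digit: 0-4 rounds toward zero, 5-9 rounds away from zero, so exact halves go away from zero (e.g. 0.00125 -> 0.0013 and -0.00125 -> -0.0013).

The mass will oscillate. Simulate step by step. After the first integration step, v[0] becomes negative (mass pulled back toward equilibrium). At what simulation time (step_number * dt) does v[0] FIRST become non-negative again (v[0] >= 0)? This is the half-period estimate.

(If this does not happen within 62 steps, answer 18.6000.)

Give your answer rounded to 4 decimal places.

Step 0: x=[6.2000] v=[0.0000]
Step 1: x=[6.1654] v=[-0.1155]
Step 2: x=[6.0972] v=[-0.2274]
Step 3: x=[5.9976] v=[-0.3321]
Step 4: x=[5.8697] v=[-0.4264]
Step 5: x=[5.7175] v=[-0.5072]
Step 6: x=[5.5459] v=[-0.5720]
Step 7: x=[5.3603] v=[-0.6188]
Step 8: x=[5.1665] v=[-0.6461]
Step 9: x=[4.9706] v=[-0.6531]
Step 10: x=[4.7788] v=[-0.6395]
Step 11: x=[4.5971] v=[-0.6058]
Step 12: x=[4.4312] v=[-0.5530]
Step 13: x=[4.2864] v=[-0.4828]
Step 14: x=[4.1672] v=[-0.3974]
Step 15: x=[4.0774] v=[-0.2995]
Step 16: x=[4.0198] v=[-0.1921]
Step 17: x=[3.9962] v=[-0.0787]
Step 18: x=[4.0074] v=[0.0372]
First v>=0 after going negative at step 18, time=5.4000

Answer: 5.4000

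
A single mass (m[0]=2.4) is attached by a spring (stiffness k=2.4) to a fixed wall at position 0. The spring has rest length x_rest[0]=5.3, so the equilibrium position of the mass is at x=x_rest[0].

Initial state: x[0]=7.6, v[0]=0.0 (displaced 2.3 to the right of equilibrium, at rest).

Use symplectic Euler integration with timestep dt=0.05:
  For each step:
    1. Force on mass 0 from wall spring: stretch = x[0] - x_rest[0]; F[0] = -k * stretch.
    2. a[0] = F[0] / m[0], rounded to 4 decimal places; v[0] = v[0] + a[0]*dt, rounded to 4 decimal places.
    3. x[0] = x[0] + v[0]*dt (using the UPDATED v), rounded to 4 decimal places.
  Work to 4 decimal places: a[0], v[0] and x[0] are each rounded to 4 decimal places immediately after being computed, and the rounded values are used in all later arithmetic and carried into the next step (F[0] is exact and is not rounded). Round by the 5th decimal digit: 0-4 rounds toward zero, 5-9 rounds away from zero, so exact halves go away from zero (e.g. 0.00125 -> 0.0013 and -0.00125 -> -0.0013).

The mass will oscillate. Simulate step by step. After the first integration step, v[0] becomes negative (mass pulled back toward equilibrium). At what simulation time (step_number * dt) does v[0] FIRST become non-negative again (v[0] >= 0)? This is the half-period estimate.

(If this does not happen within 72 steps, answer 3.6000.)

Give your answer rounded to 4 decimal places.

Answer: 3.1500

Derivation:
Step 0: x=[7.6000] v=[0.0000]
Step 1: x=[7.5943] v=[-0.1150]
Step 2: x=[7.5828] v=[-0.2297]
Step 3: x=[7.5656] v=[-0.3438]
Step 4: x=[7.5427] v=[-0.4571]
Step 5: x=[7.5142] v=[-0.5692]
Step 6: x=[7.4802] v=[-0.6799]
Step 7: x=[7.4408] v=[-0.7889]
Step 8: x=[7.3960] v=[-0.8959]
Step 9: x=[7.3460] v=[-1.0007]
Step 10: x=[7.2909] v=[-1.1030]
Step 11: x=[7.2308] v=[-1.2025]
Step 12: x=[7.1659] v=[-1.2990]
Step 13: x=[7.0963] v=[-1.3923]
Step 14: x=[7.0222] v=[-1.4821]
Step 15: x=[6.9438] v=[-1.5682]
Step 16: x=[6.8613] v=[-1.6504]
Step 17: x=[6.7749] v=[-1.7285]
Step 18: x=[6.6848] v=[-1.8022]
Step 19: x=[6.5912] v=[-1.8714]
Step 20: x=[6.4944] v=[-1.9360]
Step 21: x=[6.3946] v=[-1.9957]
Step 22: x=[6.2921] v=[-2.0504]
Step 23: x=[6.1871] v=[-2.1000]
Step 24: x=[6.0799] v=[-2.1444]
Step 25: x=[5.9707] v=[-2.1834]
Step 26: x=[5.8599] v=[-2.2169]
Step 27: x=[5.7477] v=[-2.2449]
Step 28: x=[5.6343] v=[-2.2673]
Step 29: x=[5.5201] v=[-2.2840]
Step 30: x=[5.4054] v=[-2.2950]
Step 31: x=[5.2904] v=[-2.3003]
Step 32: x=[5.1754] v=[-2.2998]
Step 33: x=[5.0607] v=[-2.2936]
Step 34: x=[4.9466] v=[-2.2816]
Step 35: x=[4.8334] v=[-2.2639]
Step 36: x=[4.7214] v=[-2.2406]
Step 37: x=[4.6108] v=[-2.2117]
Step 38: x=[4.5019] v=[-2.1772]
Step 39: x=[4.3950] v=[-2.1373]
Step 40: x=[4.2904] v=[-2.0921]
Step 41: x=[4.1883] v=[-2.0416]
Step 42: x=[4.0890] v=[-1.9860]
Step 43: x=[3.9927] v=[-1.9255]
Step 44: x=[3.8997] v=[-1.8601]
Step 45: x=[3.8102] v=[-1.7901]
Step 46: x=[3.7244] v=[-1.7156]
Step 47: x=[3.6426] v=[-1.6368]
Step 48: x=[3.5649] v=[-1.5539]
Step 49: x=[3.4915] v=[-1.4671]
Step 50: x=[3.4227] v=[-1.3767]
Step 51: x=[3.3586] v=[-1.2828]
Step 52: x=[3.2993] v=[-1.1857]
Step 53: x=[3.2450] v=[-1.0857]
Step 54: x=[3.1959] v=[-0.9830]
Step 55: x=[3.1520] v=[-0.8778]
Step 56: x=[3.1135] v=[-0.7704]
Step 57: x=[3.0804] v=[-0.6611]
Step 58: x=[3.0529] v=[-0.5501]
Step 59: x=[3.0310] v=[-0.4377]
Step 60: x=[3.0148] v=[-0.3243]
Step 61: x=[3.0043] v=[-0.2100]
Step 62: x=[2.9995] v=[-0.0952]
Step 63: x=[3.0005] v=[0.0198]
First v>=0 after going negative at step 63, time=3.1500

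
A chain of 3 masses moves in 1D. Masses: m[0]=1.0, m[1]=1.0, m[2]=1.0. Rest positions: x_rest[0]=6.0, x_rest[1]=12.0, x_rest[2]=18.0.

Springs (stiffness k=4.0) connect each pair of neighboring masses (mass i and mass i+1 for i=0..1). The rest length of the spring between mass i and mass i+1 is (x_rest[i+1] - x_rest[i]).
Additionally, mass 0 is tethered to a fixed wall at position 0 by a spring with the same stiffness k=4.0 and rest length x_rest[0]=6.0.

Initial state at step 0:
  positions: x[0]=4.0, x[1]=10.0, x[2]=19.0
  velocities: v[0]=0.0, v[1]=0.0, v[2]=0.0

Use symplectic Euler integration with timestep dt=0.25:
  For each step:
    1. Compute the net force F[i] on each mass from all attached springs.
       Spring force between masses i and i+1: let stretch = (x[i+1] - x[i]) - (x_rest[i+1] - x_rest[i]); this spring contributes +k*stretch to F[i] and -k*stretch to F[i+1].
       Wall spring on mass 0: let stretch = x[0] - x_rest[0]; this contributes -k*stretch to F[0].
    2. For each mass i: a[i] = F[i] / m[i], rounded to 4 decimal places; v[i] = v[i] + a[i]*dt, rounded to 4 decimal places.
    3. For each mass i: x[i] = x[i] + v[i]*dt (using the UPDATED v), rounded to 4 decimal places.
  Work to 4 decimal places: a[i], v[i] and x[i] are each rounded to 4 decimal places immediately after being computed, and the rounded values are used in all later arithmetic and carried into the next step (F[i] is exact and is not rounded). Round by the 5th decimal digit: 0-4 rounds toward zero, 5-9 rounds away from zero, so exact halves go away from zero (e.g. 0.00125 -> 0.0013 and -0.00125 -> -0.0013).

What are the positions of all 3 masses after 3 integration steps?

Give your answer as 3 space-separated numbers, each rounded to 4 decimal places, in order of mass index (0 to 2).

Step 0: x=[4.0000 10.0000 19.0000] v=[0.0000 0.0000 0.0000]
Step 1: x=[4.5000 10.7500 18.2500] v=[2.0000 3.0000 -3.0000]
Step 2: x=[5.4375 11.8125 17.1250] v=[3.7500 4.2500 -4.5000]
Step 3: x=[6.6094 12.6094 16.1719] v=[4.6875 3.1875 -3.8125]

Answer: 6.6094 12.6094 16.1719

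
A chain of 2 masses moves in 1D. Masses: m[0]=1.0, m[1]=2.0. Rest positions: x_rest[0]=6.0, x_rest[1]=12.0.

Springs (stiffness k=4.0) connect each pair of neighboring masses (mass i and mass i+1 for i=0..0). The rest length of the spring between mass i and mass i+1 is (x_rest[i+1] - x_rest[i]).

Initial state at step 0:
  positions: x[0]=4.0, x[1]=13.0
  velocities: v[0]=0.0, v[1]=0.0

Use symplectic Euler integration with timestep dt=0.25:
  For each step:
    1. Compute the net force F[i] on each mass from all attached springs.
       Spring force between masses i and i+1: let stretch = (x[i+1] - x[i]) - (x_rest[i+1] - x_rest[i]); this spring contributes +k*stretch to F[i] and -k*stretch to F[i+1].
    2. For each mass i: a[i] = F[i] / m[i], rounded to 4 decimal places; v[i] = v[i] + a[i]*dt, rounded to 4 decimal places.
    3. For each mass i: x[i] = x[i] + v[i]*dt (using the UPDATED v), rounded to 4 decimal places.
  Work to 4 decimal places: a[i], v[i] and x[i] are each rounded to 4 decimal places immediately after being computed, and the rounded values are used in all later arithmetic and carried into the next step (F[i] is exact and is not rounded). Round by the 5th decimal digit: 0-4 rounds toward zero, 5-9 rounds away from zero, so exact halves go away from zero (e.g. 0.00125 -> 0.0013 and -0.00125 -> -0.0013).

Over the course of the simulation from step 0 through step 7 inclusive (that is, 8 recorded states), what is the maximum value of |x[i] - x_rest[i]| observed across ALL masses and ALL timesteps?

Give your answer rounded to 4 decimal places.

Step 0: x=[4.0000 13.0000] v=[0.0000 0.0000]
Step 1: x=[4.7500 12.6250] v=[3.0000 -1.5000]
Step 2: x=[5.9688 12.0156] v=[4.8750 -2.4375]
Step 3: x=[7.1993 11.4004] v=[4.9218 -2.4609]
Step 4: x=[7.9800 11.0100] v=[3.1229 -1.5615]
Step 5: x=[8.0182 10.9909] v=[0.1529 -0.0765]
Step 6: x=[7.2996 11.3502] v=[-2.8744 1.4372]
Step 7: x=[6.0937 11.9532] v=[-4.8238 2.4119]
Max displacement = 2.0182

Answer: 2.0182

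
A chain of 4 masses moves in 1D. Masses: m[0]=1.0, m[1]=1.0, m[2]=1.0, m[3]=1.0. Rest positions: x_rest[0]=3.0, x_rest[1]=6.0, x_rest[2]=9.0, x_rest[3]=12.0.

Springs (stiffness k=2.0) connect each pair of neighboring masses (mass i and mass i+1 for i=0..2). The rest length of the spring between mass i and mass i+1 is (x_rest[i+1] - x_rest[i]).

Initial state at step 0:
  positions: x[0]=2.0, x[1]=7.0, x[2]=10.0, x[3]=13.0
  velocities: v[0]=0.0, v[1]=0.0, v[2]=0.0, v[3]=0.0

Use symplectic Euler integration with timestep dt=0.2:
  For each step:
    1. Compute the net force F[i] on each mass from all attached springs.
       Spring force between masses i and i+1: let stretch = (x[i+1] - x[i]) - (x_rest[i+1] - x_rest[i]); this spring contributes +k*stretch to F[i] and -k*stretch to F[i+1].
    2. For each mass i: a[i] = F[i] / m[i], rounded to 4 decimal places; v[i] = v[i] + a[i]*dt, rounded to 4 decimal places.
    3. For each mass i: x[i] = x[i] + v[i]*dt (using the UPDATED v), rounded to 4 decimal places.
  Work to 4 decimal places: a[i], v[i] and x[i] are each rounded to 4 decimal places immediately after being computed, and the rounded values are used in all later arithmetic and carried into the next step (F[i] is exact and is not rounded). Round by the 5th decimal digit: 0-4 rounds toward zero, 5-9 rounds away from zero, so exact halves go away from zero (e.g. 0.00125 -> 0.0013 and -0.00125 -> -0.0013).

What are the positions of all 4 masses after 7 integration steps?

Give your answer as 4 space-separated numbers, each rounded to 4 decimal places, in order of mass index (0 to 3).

Step 0: x=[2.0000 7.0000 10.0000 13.0000] v=[0.0000 0.0000 0.0000 0.0000]
Step 1: x=[2.1600 6.8400 10.0000 13.0000] v=[0.8000 -0.8000 0.0000 0.0000]
Step 2: x=[2.4544 6.5584 9.9872 13.0000] v=[1.4720 -1.4080 -0.0640 0.0000]
Step 3: x=[2.8371 6.2228 9.9411 12.9990] v=[1.9136 -1.6781 -0.2304 -0.0051]
Step 4: x=[3.2507 5.9138 9.8422 12.9933] v=[2.0679 -1.5451 -0.4946 -0.0283]
Step 5: x=[3.6373 5.7060 9.6811 12.9756] v=[1.9331 -1.0390 -0.8055 -0.0887]
Step 6: x=[3.9494 5.6507 9.4656 12.9343] v=[1.5606 -0.2764 -1.0777 -0.2065]
Step 7: x=[4.1576 5.7645 9.2224 12.8555] v=[1.0411 0.5690 -1.2162 -0.3940]

Answer: 4.1576 5.7645 9.2224 12.8555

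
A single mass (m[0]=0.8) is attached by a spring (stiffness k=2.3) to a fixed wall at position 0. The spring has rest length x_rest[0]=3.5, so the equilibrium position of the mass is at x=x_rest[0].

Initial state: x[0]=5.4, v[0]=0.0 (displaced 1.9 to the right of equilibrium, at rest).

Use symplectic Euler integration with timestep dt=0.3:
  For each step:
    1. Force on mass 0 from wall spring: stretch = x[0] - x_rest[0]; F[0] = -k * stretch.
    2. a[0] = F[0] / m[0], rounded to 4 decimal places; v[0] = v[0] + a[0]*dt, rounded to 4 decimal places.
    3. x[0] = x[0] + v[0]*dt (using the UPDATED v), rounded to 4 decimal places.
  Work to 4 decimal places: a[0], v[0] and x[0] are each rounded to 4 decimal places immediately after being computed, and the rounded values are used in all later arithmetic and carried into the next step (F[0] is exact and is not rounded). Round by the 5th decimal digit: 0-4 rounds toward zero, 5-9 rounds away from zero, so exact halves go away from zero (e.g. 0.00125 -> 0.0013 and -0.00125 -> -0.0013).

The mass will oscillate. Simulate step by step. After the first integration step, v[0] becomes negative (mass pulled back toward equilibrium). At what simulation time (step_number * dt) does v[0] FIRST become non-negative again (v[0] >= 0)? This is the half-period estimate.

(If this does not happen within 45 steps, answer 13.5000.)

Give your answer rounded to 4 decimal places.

Answer: 2.1000

Derivation:
Step 0: x=[5.4000] v=[0.0000]
Step 1: x=[4.9084] v=[-1.6388]
Step 2: x=[4.0523] v=[-2.8536]
Step 3: x=[3.0533] v=[-3.3300]
Step 4: x=[2.1699] v=[-2.9447]
Step 5: x=[1.6307] v=[-1.7975]
Step 6: x=[1.5751] v=[-0.1852]
Step 7: x=[2.0176] v=[1.4750]
First v>=0 after going negative at step 7, time=2.1000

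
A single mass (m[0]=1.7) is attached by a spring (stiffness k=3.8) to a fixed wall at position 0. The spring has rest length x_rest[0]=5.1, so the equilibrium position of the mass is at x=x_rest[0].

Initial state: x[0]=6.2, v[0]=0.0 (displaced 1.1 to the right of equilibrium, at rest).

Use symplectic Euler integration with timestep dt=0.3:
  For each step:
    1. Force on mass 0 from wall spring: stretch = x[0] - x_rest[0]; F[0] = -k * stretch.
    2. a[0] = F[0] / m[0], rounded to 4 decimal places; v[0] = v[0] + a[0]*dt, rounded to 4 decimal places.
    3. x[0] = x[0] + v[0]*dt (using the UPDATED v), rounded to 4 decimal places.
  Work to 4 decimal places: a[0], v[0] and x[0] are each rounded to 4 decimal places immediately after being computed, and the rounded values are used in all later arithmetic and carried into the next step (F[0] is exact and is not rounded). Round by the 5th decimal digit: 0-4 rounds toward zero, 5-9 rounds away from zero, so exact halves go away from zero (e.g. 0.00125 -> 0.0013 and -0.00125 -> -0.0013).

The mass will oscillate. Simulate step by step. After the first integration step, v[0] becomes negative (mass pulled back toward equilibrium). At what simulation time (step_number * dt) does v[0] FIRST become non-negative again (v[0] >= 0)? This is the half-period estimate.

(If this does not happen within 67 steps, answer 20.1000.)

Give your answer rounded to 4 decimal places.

Answer: 2.1000

Derivation:
Step 0: x=[6.2000] v=[0.0000]
Step 1: x=[5.9787] v=[-0.7376]
Step 2: x=[5.5806] v=[-1.3269]
Step 3: x=[5.0858] v=[-1.6492]
Step 4: x=[4.5939] v=[-1.6397]
Step 5: x=[4.2038] v=[-1.3003]
Step 6: x=[3.9940] v=[-0.6993]
Step 7: x=[4.0067] v=[0.0424]
First v>=0 after going negative at step 7, time=2.1000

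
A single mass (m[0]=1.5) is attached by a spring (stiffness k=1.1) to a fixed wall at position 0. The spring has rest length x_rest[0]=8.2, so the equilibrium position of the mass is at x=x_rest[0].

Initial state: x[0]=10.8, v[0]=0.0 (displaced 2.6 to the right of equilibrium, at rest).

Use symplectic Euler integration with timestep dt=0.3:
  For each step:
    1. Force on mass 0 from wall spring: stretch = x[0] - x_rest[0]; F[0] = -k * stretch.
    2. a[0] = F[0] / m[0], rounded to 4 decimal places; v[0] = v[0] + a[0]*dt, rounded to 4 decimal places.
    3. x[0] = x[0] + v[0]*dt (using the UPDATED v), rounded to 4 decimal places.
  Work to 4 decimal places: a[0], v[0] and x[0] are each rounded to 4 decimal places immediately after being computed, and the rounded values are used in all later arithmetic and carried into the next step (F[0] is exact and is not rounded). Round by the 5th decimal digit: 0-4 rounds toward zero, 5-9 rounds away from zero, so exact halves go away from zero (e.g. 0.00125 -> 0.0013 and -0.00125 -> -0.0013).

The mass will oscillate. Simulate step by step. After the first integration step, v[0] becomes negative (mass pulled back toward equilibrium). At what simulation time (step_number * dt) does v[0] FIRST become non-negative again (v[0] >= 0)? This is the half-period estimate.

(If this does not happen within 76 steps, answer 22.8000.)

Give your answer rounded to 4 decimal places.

Step 0: x=[10.8000] v=[0.0000]
Step 1: x=[10.6284] v=[-0.5720]
Step 2: x=[10.2965] v=[-1.1062]
Step 3: x=[9.8263] v=[-1.5674]
Step 4: x=[9.2487] v=[-1.9252]
Step 5: x=[8.6019] v=[-2.1559]
Step 6: x=[7.9286] v=[-2.2443]
Step 7: x=[7.2732] v=[-2.1846]
Step 8: x=[6.6790] v=[-1.9807]
Step 9: x=[6.1852] v=[-1.6461]
Step 10: x=[5.8243] v=[-1.2029]
Step 11: x=[5.6202] v=[-0.6802]
Step 12: x=[5.5864] v=[-0.1126]
Step 13: x=[5.7251] v=[0.4624]
First v>=0 after going negative at step 13, time=3.9000

Answer: 3.9000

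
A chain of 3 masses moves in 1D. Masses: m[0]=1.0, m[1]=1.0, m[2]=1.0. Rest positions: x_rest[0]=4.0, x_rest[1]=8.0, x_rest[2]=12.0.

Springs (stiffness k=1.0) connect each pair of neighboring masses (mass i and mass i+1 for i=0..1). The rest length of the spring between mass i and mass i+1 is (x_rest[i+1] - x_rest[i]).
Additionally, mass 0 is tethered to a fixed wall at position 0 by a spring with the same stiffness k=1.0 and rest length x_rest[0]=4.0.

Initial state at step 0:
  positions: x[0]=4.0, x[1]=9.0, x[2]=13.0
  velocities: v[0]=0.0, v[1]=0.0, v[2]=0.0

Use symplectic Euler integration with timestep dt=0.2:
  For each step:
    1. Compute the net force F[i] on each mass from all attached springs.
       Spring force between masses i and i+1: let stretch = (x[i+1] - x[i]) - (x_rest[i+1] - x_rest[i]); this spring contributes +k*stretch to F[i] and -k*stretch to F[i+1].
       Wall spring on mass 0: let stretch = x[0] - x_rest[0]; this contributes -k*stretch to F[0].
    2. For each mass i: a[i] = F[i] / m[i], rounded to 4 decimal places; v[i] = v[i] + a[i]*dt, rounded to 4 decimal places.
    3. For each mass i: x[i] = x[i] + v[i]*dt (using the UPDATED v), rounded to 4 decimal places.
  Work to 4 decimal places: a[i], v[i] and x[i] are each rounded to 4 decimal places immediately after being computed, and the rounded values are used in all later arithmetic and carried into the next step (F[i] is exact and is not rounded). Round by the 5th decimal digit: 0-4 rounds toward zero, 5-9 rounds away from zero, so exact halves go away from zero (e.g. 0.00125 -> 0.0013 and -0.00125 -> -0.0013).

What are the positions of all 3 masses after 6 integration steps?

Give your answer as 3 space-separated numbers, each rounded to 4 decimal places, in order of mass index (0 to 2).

Step 0: x=[4.0000 9.0000 13.0000] v=[0.0000 0.0000 0.0000]
Step 1: x=[4.0400 8.9600 13.0000] v=[0.2000 -0.2000 0.0000]
Step 2: x=[4.1152 8.8848 12.9984] v=[0.3760 -0.3760 -0.0080]
Step 3: x=[4.2166 8.7834 12.9923] v=[0.5069 -0.5072 -0.0307]
Step 4: x=[4.3320 8.6676 12.9778] v=[0.5769 -0.5788 -0.0725]
Step 5: x=[4.4475 8.5508 12.9509] v=[0.5776 -0.5839 -0.1345]
Step 6: x=[4.5493 8.4459 12.9080] v=[0.5088 -0.5245 -0.2145]

Answer: 4.5493 8.4459 12.9080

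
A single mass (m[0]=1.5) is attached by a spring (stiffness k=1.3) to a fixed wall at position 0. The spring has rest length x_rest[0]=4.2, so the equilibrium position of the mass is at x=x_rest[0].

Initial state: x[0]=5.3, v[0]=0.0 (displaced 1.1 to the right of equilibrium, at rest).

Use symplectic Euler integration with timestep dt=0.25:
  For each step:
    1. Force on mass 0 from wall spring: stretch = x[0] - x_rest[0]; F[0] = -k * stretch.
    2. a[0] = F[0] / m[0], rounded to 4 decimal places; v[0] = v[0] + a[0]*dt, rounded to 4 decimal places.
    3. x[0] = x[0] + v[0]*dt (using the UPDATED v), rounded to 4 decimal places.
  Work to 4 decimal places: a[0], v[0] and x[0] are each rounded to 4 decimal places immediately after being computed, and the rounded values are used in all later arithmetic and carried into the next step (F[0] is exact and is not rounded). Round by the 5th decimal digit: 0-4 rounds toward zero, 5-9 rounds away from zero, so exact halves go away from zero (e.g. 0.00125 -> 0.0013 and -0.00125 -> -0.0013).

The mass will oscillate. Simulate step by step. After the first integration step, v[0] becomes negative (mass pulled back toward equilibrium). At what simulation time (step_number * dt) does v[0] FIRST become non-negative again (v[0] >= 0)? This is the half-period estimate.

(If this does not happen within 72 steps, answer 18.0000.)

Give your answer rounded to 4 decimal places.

Step 0: x=[5.3000] v=[0.0000]
Step 1: x=[5.2404] v=[-0.2383]
Step 2: x=[5.1245] v=[-0.4637]
Step 3: x=[4.9585] v=[-0.6640]
Step 4: x=[4.7514] v=[-0.8284]
Step 5: x=[4.5144] v=[-0.9479]
Step 6: x=[4.2604] v=[-1.0160]
Step 7: x=[4.0031] v=[-1.0291]
Step 8: x=[3.7565] v=[-0.9865]
Step 9: x=[3.5339] v=[-0.8904]
Step 10: x=[3.3474] v=[-0.7461]
Step 11: x=[3.2071] v=[-0.5614]
Step 12: x=[3.1205] v=[-0.3463]
Step 13: x=[3.0924] v=[-0.1124]
Step 14: x=[3.1243] v=[0.1276]
First v>=0 after going negative at step 14, time=3.5000

Answer: 3.5000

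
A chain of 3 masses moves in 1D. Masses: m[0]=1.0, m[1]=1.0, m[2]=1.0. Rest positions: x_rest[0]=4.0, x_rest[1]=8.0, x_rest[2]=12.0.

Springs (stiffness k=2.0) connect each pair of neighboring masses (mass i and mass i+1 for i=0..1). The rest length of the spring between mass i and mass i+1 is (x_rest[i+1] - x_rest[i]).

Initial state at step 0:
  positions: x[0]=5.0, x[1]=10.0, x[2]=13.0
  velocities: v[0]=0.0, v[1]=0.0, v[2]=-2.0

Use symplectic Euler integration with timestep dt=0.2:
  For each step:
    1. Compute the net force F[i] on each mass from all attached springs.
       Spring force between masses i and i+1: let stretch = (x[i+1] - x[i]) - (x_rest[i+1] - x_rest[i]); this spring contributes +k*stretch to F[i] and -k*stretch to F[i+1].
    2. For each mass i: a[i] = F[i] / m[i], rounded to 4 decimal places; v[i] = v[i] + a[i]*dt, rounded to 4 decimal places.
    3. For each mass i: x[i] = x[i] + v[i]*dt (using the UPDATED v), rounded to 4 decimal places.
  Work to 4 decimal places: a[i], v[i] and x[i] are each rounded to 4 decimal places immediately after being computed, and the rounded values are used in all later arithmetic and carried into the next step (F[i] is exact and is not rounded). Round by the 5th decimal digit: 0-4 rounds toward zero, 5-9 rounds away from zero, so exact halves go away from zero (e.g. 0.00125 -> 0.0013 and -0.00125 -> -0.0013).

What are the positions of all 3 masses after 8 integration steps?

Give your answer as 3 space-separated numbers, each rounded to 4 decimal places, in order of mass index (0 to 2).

Answer: 5.0821 7.7288 11.9890

Derivation:
Step 0: x=[5.0000 10.0000 13.0000] v=[0.0000 0.0000 -2.0000]
Step 1: x=[5.0800 9.8400 12.6800] v=[0.4000 -0.8000 -1.6000]
Step 2: x=[5.2208 9.5264 12.4528] v=[0.7040 -1.5680 -1.1360]
Step 3: x=[5.3860 9.1025 12.3115] v=[0.8262 -2.1197 -0.7066]
Step 4: x=[5.5286 8.6380 12.2335] v=[0.7128 -2.3227 -0.3902]
Step 5: x=[5.5999 8.2123 12.1878] v=[0.3566 -2.1283 -0.2284]
Step 6: x=[5.5602 7.8957 12.1441] v=[-0.1984 -1.5831 -0.2186]
Step 7: x=[5.3874 7.7321 12.0805] v=[-0.8642 -0.8179 -0.3180]
Step 8: x=[5.0821 7.7288 11.9890] v=[-1.5263 -0.0164 -0.4574]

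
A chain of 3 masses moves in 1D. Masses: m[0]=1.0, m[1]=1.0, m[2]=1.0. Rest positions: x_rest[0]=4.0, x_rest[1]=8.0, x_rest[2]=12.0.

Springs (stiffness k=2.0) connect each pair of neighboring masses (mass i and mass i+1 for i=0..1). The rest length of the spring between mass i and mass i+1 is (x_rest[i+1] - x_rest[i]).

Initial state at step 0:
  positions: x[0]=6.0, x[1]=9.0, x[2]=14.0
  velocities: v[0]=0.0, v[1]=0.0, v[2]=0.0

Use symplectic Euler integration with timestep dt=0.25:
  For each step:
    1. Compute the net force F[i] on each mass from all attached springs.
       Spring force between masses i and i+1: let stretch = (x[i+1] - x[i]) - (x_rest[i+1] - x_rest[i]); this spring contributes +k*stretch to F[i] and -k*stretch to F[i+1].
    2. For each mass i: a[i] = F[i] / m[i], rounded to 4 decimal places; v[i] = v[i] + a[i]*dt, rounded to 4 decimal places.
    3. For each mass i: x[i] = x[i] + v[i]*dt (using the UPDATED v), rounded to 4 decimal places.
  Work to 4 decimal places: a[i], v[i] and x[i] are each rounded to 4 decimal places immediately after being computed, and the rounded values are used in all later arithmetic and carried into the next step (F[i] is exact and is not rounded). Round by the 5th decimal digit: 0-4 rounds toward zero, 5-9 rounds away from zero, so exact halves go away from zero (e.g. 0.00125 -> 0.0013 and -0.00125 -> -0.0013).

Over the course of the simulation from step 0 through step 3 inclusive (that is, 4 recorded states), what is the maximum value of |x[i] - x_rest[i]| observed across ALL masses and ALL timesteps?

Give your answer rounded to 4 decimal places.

Step 0: x=[6.0000 9.0000 14.0000] v=[0.0000 0.0000 0.0000]
Step 1: x=[5.8750 9.2500 13.8750] v=[-0.5000 1.0000 -0.5000]
Step 2: x=[5.6719 9.6563 13.6719] v=[-0.8125 1.6250 -0.8125]
Step 3: x=[5.4668 10.0665 13.4668] v=[-0.8203 1.6406 -0.8203]
Max displacement = 2.0665

Answer: 2.0665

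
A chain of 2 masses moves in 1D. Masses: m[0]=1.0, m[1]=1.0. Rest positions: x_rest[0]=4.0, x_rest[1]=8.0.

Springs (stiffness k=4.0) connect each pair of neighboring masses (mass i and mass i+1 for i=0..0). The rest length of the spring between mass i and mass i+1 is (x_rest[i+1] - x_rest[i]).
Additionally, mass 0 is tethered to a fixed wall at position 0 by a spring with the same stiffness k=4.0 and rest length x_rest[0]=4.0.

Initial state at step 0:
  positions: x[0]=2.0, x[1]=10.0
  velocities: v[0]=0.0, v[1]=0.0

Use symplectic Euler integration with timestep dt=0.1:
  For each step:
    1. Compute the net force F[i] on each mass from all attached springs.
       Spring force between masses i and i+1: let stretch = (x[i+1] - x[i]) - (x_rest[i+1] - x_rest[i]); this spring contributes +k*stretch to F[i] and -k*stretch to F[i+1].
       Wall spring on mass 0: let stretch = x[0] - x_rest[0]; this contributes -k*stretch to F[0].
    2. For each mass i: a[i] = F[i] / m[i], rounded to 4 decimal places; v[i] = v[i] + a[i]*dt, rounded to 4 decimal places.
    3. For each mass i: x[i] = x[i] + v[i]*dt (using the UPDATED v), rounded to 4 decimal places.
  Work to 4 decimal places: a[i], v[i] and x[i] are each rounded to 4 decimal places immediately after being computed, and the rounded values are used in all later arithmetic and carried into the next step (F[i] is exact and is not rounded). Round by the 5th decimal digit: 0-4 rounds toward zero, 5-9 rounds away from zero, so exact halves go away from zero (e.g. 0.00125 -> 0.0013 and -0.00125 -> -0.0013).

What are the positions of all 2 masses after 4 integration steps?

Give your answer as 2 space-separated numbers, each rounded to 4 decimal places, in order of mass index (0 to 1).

Step 0: x=[2.0000 10.0000] v=[0.0000 0.0000]
Step 1: x=[2.2400 9.8400] v=[2.4000 -1.6000]
Step 2: x=[2.6944 9.5360] v=[4.5440 -3.0400]
Step 3: x=[3.3147 9.1183] v=[6.2029 -4.1766]
Step 4: x=[4.0346 8.6285] v=[7.1985 -4.8980]

Answer: 4.0346 8.6285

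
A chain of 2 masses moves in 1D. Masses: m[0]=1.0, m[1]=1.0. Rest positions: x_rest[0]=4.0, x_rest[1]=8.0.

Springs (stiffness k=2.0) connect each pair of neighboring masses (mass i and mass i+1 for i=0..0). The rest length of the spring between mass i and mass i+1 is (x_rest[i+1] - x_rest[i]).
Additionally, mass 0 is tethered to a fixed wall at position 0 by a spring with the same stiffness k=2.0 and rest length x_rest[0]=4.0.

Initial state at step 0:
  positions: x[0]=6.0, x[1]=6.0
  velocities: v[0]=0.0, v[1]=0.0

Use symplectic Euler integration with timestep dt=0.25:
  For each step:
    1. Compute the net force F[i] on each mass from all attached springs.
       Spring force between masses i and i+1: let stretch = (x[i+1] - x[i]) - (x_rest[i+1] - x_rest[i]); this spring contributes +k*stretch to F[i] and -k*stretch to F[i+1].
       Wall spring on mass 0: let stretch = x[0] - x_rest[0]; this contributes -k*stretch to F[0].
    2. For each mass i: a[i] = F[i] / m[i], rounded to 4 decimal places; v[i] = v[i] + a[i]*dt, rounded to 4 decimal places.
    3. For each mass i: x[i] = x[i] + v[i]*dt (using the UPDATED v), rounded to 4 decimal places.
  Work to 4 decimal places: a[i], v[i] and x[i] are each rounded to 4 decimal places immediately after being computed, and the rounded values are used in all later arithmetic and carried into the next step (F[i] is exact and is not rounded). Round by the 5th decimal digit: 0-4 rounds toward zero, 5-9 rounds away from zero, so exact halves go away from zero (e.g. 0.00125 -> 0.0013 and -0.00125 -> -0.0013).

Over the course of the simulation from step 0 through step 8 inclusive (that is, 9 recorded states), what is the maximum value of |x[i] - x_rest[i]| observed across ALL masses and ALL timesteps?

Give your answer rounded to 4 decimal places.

Answer: 2.5639

Derivation:
Step 0: x=[6.0000 6.0000] v=[0.0000 0.0000]
Step 1: x=[5.2500 6.5000] v=[-3.0000 2.0000]
Step 2: x=[4.0000 7.3438] v=[-5.0000 3.3750]
Step 3: x=[2.6680 8.2696] v=[-5.3281 3.7031]
Step 4: x=[1.7027 8.9952] v=[-3.8613 2.9023]
Step 5: x=[1.4361 9.3092] v=[-1.0664 1.2561]
Step 6: x=[1.9741 9.1391] v=[2.1521 -0.6805]
Step 7: x=[3.1610 8.5734] v=[4.7476 -2.2630]
Step 8: x=[4.6293 7.8311] v=[5.8733 -2.9692]
Max displacement = 2.5639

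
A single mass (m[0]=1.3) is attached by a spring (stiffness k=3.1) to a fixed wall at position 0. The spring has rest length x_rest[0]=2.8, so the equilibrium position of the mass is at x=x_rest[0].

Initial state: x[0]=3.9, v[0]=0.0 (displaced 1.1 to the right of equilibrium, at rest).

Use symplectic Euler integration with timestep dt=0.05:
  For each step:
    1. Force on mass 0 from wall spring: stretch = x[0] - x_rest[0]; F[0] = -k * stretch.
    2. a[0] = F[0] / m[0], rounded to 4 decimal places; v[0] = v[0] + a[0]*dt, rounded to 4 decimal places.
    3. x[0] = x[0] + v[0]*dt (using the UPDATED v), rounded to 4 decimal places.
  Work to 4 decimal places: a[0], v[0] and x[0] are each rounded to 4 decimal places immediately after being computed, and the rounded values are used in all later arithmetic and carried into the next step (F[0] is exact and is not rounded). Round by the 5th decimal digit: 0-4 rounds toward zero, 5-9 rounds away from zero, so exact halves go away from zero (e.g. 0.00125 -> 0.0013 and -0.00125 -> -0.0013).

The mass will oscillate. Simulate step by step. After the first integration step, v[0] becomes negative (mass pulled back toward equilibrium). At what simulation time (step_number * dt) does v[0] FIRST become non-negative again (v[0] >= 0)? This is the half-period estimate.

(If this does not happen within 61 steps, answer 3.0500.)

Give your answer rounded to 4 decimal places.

Step 0: x=[3.9000] v=[0.0000]
Step 1: x=[3.8934] v=[-0.1312]
Step 2: x=[3.8803] v=[-0.2616]
Step 3: x=[3.8608] v=[-0.3904]
Step 4: x=[3.8350] v=[-0.5169]
Step 5: x=[3.8030] v=[-0.6403]
Step 6: x=[3.7650] v=[-0.7599]
Step 7: x=[3.7213] v=[-0.8750]
Step 8: x=[3.6721] v=[-0.9848]
Step 9: x=[3.6177] v=[-1.0888]
Step 10: x=[3.5584] v=[-1.1863]
Step 11: x=[3.4946] v=[-1.2767]
Step 12: x=[3.4266] v=[-1.3595]
Step 13: x=[3.3549] v=[-1.4342]
Step 14: x=[3.2799] v=[-1.5004]
Step 15: x=[3.2020] v=[-1.5576]
Step 16: x=[3.1217] v=[-1.6055]
Step 17: x=[3.0395] v=[-1.6439]
Step 18: x=[2.9559] v=[-1.6725]
Step 19: x=[2.8713] v=[-1.6911]
Step 20: x=[2.7863] v=[-1.6996]
Step 21: x=[2.7014] v=[-1.6980]
Step 22: x=[2.6171] v=[-1.6862]
Step 23: x=[2.5339] v=[-1.6644]
Step 24: x=[2.4523] v=[-1.6327]
Step 25: x=[2.3727] v=[-1.5912]
Step 26: x=[2.2957] v=[-1.5403]
Step 27: x=[2.2217] v=[-1.4802]
Step 28: x=[2.1511] v=[-1.4113]
Step 29: x=[2.0844] v=[-1.3339]
Step 30: x=[2.0220] v=[-1.2486]
Step 31: x=[1.9642] v=[-1.1558]
Step 32: x=[1.9114] v=[-1.0561]
Step 33: x=[1.8639] v=[-0.9502]
Step 34: x=[1.8220] v=[-0.8386]
Step 35: x=[1.7859] v=[-0.7220]
Step 36: x=[1.7558] v=[-0.6011]
Step 37: x=[1.7320] v=[-0.4766]
Step 38: x=[1.7145] v=[-0.3493]
Step 39: x=[1.7035] v=[-0.2199]
Step 40: x=[1.6990] v=[-0.0892]
Step 41: x=[1.7011] v=[0.0421]
First v>=0 after going negative at step 41, time=2.0500

Answer: 2.0500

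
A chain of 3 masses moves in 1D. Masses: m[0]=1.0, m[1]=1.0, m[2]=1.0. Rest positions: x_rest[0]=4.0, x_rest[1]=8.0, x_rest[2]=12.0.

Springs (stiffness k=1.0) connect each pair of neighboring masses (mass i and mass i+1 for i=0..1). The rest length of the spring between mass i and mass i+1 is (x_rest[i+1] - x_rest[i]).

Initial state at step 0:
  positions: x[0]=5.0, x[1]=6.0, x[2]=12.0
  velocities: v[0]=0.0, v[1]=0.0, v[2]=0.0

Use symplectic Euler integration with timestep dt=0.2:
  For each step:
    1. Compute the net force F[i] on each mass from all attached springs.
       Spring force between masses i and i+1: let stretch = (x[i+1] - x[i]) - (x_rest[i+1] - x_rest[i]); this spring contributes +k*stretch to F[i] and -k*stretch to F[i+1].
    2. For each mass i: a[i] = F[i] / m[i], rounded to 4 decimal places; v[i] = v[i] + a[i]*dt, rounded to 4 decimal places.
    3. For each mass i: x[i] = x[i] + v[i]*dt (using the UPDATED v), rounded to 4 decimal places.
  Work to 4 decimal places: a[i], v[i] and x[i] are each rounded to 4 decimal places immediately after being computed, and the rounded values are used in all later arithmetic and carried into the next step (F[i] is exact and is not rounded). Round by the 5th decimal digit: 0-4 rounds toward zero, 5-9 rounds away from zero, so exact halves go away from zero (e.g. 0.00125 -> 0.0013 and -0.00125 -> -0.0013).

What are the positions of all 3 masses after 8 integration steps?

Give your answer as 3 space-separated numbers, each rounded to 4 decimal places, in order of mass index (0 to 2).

Step 0: x=[5.0000 6.0000 12.0000] v=[0.0000 0.0000 0.0000]
Step 1: x=[4.8800 6.2000 11.9200] v=[-0.6000 1.0000 -0.4000]
Step 2: x=[4.6528 6.5760 11.7712] v=[-1.1360 1.8800 -0.7440]
Step 3: x=[4.3425 7.0829 11.5746] v=[-1.5514 2.5344 -0.9830]
Step 4: x=[3.9818 7.6598 11.3583] v=[-1.8033 2.8847 -1.0813]
Step 5: x=[3.6083 8.2376 11.1541] v=[-1.8677 2.8888 -1.0210]
Step 6: x=[3.2599 8.7468 10.9932] v=[-1.7418 2.5462 -0.8043]
Step 7: x=[2.9710 9.1264 10.9025] v=[-1.4444 1.8981 -0.4536]
Step 8: x=[2.7683 9.3308 10.9007] v=[-1.0133 1.0222 -0.0088]

Answer: 2.7683 9.3308 10.9007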